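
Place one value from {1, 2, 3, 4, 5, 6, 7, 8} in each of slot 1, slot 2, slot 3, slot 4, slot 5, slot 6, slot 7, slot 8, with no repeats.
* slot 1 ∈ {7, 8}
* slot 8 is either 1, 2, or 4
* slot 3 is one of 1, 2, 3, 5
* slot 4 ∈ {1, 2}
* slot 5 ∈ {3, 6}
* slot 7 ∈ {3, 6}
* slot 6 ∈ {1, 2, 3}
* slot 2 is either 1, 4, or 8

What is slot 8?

4

The 8 variables together cover exactly {1, 2, 3, 4, 5, 6, 7, 8} — 8 values for 8 variables — and 5 appears only in slot 3's list, so slot 3 = 5.
The 7 still-open variables draw from only 7 values {1, 2, 3, 4, 6, 7, 8}, so each is used; only slot 1 can be 7, hence slot 1 = 7.
The 6 still-open variables draw from only 6 values {1, 2, 3, 4, 6, 8}, so each is used; only slot 2 can be 8, hence slot 2 = 8.
The 5 still-open variables together cover exactly {1, 2, 3, 4, 6} — 5 values for 5 variables — and 4 appears only in slot 8's list, so slot 8 = 4.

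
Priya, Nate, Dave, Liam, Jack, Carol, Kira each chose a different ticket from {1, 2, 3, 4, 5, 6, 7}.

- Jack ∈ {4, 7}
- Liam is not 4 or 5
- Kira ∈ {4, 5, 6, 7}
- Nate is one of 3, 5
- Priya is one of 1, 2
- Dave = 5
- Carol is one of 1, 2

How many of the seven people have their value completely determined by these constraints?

2

Dave's domain is down to {5}, so Dave = 5. Remove 5 from Nate, Kira.
That leaves Nate = 3. So Liam can't be 3.
Priya and Carol between them cover only {1, 2} — a naked pair. Remove those values from Liam.
Determined: Nate=3, Dave=5. The other people each still have more than one consistent value. That makes 2.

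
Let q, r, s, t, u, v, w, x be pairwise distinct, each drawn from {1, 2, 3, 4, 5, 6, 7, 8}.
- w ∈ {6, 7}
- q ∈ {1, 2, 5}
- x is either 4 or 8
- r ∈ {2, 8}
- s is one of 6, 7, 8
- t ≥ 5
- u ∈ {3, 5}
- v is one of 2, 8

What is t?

Among the 8 variables, 1 fits only q (and all 8 values in {1, 2, 3, 4, 5, 6, 7, 8} must be used), so q = 1.
The 7 still-open variables together cover exactly {2, 3, 4, 5, 6, 7, 8} — 7 values for 7 variables — and 3 appears only in u's list, so u = 3.
The 6 still-open variables together cover exactly {2, 4, 5, 6, 7, 8} — 6 values for 6 variables — and 4 appears only in x's list, so x = 4.
The 5 still-open variables draw from only 5 values {2, 5, 6, 7, 8}, so each is used; only t can be 5, hence t = 5.

5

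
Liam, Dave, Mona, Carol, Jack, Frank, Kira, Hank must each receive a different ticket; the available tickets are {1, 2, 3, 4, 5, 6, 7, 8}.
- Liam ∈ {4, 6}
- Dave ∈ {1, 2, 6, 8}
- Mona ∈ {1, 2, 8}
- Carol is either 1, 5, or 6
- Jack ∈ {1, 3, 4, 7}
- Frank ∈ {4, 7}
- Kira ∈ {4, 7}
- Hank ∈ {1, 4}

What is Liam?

The 8 variables draw from only 8 values {1, 2, 3, 4, 5, 6, 7, 8}, so each is used; only Jack can be 3, hence Jack = 3.
The 7 still-open variables draw from only 7 values {1, 2, 4, 5, 6, 7, 8}, so each is used; only Carol can be 5, hence Carol = 5.
Frank and Kira share exactly the 2 values {4, 7}; by pigeonhole those values go to them, so strike 4, 7 from Liam, Hank.
So Liam = 6.

6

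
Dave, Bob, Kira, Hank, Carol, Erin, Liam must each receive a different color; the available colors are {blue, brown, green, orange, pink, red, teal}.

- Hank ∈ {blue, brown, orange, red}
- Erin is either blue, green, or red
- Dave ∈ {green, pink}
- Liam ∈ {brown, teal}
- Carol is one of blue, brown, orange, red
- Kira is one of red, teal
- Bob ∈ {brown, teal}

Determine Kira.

red

Among the 7 variables, pink fits only Dave (and all 7 values in {blue, brown, green, orange, pink, red, teal} must be used), so Dave = pink.
The 6 still-open variables together cover exactly {blue, brown, green, orange, red, teal} — 6 values for 6 variables — and green appears only in Erin's list, so Erin = green.
The 2 variables Bob and Liam are confined to {brown, teal}, which locks those values in; drop them from Kira, Hank, Carol.
So Kira = red.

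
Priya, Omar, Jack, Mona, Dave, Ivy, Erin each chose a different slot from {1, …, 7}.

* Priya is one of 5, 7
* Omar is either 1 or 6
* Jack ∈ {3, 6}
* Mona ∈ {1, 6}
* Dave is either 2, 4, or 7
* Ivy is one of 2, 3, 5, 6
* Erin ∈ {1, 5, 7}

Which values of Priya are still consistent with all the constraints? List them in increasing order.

5, 7

Among the 7 variables, 4 fits only Dave (and all 7 values in {1, 2, 3, 4, 5, 6, 7} must be used), so Dave = 4.
Among the 6 still-open variables, 2 fits only Ivy (and all 6 values in {1, 2, 3, 5, 6, 7} must be used), so Ivy = 2.
The 5 still-open variables draw from only 5 values {1, 3, 5, 6, 7}, so each is used; only Jack can be 3, hence Jack = 3.
Omar and Mona share exactly the 2 values {1, 6}; by pigeonhole those values go to them, so strike 1, 6 from Erin.
No further eliminations apply; Priya can still be any of 5, 7.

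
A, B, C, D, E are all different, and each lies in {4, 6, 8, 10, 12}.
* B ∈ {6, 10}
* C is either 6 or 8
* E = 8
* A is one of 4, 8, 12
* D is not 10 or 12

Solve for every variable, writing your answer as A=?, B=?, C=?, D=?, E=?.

A=12, B=10, C=6, D=4, E=8

E has just one choice, so E = 8. Strike 8 from A, C, D.
C has just one choice, so C = 6. Strike 6 from B, D.
That leaves D = 4. Eliminate 4 elsewhere: A.
A's domain is down to {12}, so A = 12.
That leaves B = 10.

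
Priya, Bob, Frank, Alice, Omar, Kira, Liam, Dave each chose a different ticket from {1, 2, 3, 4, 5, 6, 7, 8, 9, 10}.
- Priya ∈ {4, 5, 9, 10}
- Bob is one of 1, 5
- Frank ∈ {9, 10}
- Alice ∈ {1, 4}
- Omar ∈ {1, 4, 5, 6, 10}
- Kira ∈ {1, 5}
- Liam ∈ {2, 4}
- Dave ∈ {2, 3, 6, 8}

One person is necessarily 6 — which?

Bob and Kira share exactly the 2 values {1, 5}; by pigeonhole those values go to them, so strike 1, 5 from Priya, Alice, Omar.
Alice must be 4 (only option left). Remove 4 from Priya, Omar, Liam.
That leaves Liam = 2. Strike 2 from Dave.
Priya and Frank between them cover only {9, 10} — a naked pair. Remove those values from Omar.
So 6 goes to Omar.

Omar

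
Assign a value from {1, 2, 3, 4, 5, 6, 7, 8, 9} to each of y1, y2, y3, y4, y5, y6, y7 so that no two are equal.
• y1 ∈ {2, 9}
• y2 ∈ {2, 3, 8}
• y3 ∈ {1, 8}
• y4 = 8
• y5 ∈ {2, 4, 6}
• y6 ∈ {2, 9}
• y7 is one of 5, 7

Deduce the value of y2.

3

y4 must be 8 (only option left). Strike 8 from y2, y3.
That leaves y3 = 1.
The 2 variables y1 and y6 are confined to {2, 9}, which locks those values in; drop them from y2, y5.
So y2 = 3.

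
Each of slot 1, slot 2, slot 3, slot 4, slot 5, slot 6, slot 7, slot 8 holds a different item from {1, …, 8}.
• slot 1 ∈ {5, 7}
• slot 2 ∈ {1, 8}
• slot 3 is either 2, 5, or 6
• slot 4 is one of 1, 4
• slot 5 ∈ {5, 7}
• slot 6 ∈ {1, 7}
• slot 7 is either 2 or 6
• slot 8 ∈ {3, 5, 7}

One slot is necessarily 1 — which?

Among the 8 variables, 3 fits only slot 8 (and all 8 values in {1, 2, 3, 4, 5, 6, 7, 8} must be used), so slot 8 = 3.
Among the 7 still-open variables, 4 fits only slot 4 (and all 7 values in {1, 2, 4, 5, 6, 7, 8} must be used), so slot 4 = 4.
The 6 still-open variables together cover exactly {1, 2, 5, 6, 7, 8} — 6 values for 6 variables — and 8 appears only in slot 2's list, so slot 2 = 8.
The 5 still-open variables together cover exactly {1, 2, 5, 6, 7} — 5 values for 5 variables — and 1 appears only in slot 6's list, so slot 6 = 1.

slot 6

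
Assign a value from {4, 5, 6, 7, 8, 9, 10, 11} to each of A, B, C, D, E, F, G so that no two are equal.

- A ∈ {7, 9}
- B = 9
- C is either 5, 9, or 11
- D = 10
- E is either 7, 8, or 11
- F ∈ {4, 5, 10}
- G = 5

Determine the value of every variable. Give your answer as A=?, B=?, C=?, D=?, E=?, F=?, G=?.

B's domain is down to {9}, so B = 9. Strike 9 from A, C.
That leaves D = 10. Strike 10 from F.
G's domain is down to {5}, so G = 5. Strike 5 from C, F.
A must be 7 (only option left). Strike 7 from E.
That leaves C = 11. Eliminate 11 elsewhere: E.
E has just one choice, so E = 8.
F has just one choice, so F = 4.

A=7, B=9, C=11, D=10, E=8, F=4, G=5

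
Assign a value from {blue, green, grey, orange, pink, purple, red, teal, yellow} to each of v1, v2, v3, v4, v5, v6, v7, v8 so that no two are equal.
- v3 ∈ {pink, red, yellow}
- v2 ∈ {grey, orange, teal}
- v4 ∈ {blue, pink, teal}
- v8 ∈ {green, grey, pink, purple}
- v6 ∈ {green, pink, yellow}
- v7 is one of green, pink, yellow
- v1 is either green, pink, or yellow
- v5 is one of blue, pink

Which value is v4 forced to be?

The 3 variables v1, v6, v7 are confined to {green, pink, yellow}, which locks those values in; drop them from v3, v4, v5, v8.
v3 must be red (only option left).
v5 has just one choice, so v5 = blue. Eliminate blue elsewhere: v4.
So v4 = teal.

teal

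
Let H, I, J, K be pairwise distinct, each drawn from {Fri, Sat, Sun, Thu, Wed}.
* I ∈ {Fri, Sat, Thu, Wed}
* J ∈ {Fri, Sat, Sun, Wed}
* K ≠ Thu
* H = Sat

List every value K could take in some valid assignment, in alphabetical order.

Fri, Sun, Wed

H's domain is down to {Sat}, so H = Sat. So I, J, K can't be Sat.
No further eliminations apply; K can still be any of Fri, Sun, Wed.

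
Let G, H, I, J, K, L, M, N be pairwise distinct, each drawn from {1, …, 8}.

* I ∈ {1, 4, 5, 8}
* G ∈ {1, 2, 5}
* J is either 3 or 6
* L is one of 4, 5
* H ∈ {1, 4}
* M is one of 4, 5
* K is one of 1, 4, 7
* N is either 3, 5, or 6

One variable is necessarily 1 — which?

The 8 variables together cover exactly {1, 2, 3, 4, 5, 6, 7, 8} — 8 values for 8 variables — and 2 appears only in G's list, so G = 2.
Among the 7 still-open variables, 7 fits only K (and all 7 values in {1, 3, 4, 5, 6, 7, 8} must be used), so K = 7.
The 6 still-open variables together cover exactly {1, 3, 4, 5, 6, 8} — 6 values for 6 variables — and 8 appears only in I's list, so I = 8.
The 5 still-open variables together cover exactly {1, 3, 4, 5, 6} — 5 values for 5 variables — and 1 appears only in H's list, so H = 1.

H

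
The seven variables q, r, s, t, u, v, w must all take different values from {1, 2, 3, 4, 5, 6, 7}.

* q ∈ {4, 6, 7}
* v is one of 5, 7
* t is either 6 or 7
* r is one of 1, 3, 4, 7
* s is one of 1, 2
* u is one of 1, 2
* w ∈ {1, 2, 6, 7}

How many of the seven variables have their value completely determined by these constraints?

3

The 7 variables together cover exactly {1, 2, 3, 4, 5, 6, 7} — 7 values for 7 variables — and 3 appears only in r's list, so r = 3.
The 6 still-open variables together cover exactly {1, 2, 4, 5, 6, 7} — 6 values for 6 variables — and 4 appears only in q's list, so q = 4.
Among the 5 still-open variables, 5 fits only v (and all 5 values in {1, 2, 5, 6, 7} must be used), so v = 5.
s and u between them cover only {1, 2} — a naked pair. Remove those values from w.
Determined: q=4, r=3, v=5. The other variables each still have more than one consistent value. That makes 3.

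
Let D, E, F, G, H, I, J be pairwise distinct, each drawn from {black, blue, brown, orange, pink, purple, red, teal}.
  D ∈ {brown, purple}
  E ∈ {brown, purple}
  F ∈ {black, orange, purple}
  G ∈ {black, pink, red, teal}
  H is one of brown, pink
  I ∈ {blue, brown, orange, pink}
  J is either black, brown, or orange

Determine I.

The 2 variables D and E are confined to {brown, purple}, which locks those values in; drop them from F, H, I, J.
H's domain is down to {pink}, so H = pink. Eliminate pink elsewhere: G, I.
F and J share exactly the 2 values {black, orange}; by pigeonhole those values go to them, so strike black, orange from G, I.
So I = blue.

blue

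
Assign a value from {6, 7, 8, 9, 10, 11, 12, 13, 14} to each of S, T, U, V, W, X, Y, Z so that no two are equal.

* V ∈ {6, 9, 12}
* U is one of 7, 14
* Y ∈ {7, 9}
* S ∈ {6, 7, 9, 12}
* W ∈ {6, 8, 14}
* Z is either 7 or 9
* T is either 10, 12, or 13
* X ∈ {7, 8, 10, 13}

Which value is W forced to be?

8

Y and Z between them cover only {7, 9} — a naked pair. Remove those values from S, U, V, X.
That leaves U = 14. So W can't be 14.
The 2 variables S and V are confined to {6, 12}, which locks those values in; drop them from T, W.
So W = 8.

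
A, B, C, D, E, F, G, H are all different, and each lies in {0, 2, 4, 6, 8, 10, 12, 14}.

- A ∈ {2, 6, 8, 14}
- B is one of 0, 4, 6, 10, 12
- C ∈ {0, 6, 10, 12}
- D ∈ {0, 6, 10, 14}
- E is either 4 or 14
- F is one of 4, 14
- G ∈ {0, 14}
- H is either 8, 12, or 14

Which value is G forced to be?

The 8 variables draw from only 8 values {0, 2, 4, 6, 8, 10, 12, 14}, so each is used; only A can be 2, hence A = 2.
Among the 7 still-open variables, 8 fits only H (and all 7 values in {0, 4, 6, 8, 10, 12, 14} must be used), so H = 8.
E and F share exactly the 2 values {4, 14}; by pigeonhole those values go to them, so strike 4, 14 from B, D, G.
So G = 0.

0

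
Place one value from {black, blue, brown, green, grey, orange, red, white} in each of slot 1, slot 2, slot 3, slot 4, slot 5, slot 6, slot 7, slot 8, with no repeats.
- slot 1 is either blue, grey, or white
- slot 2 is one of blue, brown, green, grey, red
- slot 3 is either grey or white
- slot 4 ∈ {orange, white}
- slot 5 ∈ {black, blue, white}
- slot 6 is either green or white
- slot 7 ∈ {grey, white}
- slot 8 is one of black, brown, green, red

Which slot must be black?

The 8 variables together cover exactly {black, blue, brown, green, grey, orange, red, white} — 8 values for 8 variables — and orange appears only in slot 4's list, so slot 4 = orange.
slot 3 and slot 7 between them cover only {grey, white} — a naked pair. Remove those values from slot 1, slot 2, slot 5, slot 6.
slot 1's domain is down to {blue}, so slot 1 = blue. Remove blue from slot 2, slot 5.
So black goes to slot 5.

slot 5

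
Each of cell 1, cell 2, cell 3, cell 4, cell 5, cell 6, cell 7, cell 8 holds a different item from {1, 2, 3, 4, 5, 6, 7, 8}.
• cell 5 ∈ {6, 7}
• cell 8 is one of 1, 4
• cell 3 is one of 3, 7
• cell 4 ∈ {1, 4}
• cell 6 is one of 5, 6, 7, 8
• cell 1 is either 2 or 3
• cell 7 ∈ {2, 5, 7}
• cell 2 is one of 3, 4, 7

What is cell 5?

The 8 variables draw from only 8 values {1, 2, 3, 4, 5, 6, 7, 8}, so each is used; only cell 6 can be 8, hence cell 6 = 8.
The 7 still-open variables together cover exactly {1, 2, 3, 4, 5, 6, 7} — 7 values for 7 variables — and 5 appears only in cell 7's list, so cell 7 = 5.
Among the 6 still-open variables, 2 fits only cell 1 (and all 6 values in {1, 2, 3, 4, 6, 7} must be used), so cell 1 = 2.
The 5 still-open variables together cover exactly {1, 3, 4, 6, 7} — 5 values for 5 variables — and 6 appears only in cell 5's list, so cell 5 = 6.

6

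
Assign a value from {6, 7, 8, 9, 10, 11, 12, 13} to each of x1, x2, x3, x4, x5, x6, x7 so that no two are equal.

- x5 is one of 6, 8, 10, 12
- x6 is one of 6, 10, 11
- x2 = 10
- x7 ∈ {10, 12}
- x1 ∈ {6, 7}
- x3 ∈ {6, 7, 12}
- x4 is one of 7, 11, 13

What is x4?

13

x2 must be 10 (only option left). Remove 10 from x5, x6, x7.
That leaves x7 = 12. Eliminate 12 elsewhere: x3, x5.
The 5 still-open variables draw from only 5 values {6, 7, 8, 11, 13}, so each is used; only x5 can be 8, hence x5 = 8.
Among the 4 still-open variables, 13 fits only x4 (and all 4 values in {6, 7, 11, 13} must be used), so x4 = 13.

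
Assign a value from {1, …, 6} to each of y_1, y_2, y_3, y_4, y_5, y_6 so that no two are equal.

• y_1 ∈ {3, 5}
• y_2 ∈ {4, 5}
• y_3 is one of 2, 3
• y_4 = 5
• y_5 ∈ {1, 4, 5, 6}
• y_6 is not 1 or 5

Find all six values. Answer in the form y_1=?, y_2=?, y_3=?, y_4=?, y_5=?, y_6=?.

y_4 must be 5 (only option left). Remove 5 from y_1, y_2, y_5.
y_1 has just one choice, so y_1 = 3. Remove 3 from y_3, y_6.
y_2 must be 4 (only option left). Strike 4 from y_5, y_6.
That leaves y_3 = 2. Strike 2 from y_6.
y_6 has just one choice, so y_6 = 6. So y_5 can't be 6.
y_5's domain is down to {1}, so y_5 = 1.

y_1=3, y_2=4, y_3=2, y_4=5, y_5=1, y_6=6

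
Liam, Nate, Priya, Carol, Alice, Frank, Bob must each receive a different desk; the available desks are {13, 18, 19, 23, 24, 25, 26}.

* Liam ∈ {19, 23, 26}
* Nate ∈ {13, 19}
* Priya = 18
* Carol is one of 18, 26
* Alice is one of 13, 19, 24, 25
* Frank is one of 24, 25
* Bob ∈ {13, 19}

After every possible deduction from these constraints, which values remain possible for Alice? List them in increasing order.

24, 25

Priya must be 18 (only option left). Strike 18 from Carol.
Carol must be 26 (only option left). Eliminate 26 elsewhere: Liam.
The 5 still-open variables together cover exactly {13, 19, 23, 24, 25} — 5 values for 5 variables — and 23 appears only in Liam's list, so Liam = 23.
Nate and Bob between them cover only {13, 19} — a naked pair. Remove those values from Alice.
No further eliminations apply; Alice can still be any of 24, 25.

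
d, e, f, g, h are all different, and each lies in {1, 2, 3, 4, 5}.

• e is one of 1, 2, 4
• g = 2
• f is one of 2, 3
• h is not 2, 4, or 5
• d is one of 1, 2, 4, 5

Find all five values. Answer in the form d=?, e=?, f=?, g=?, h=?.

d=5, e=4, f=3, g=2, h=1

g's domain is down to {2}, so g = 2. So d, e, f can't be 2.
f's domain is down to {3}, so f = 3. Remove 3 from h.
h must be 1 (only option left). So d, e can't be 1.
That leaves e = 4. Strike 4 from d.
d's domain is down to {5}, so d = 5.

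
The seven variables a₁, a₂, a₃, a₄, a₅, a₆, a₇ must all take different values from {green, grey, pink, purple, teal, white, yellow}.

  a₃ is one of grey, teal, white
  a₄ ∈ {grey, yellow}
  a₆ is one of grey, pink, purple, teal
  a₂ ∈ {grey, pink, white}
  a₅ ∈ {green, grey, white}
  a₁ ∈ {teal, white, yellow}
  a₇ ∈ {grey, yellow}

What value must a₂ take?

pink

The 7 variables draw from only 7 values {green, grey, pink, purple, teal, white, yellow}, so each is used; only a₅ can be green, hence a₅ = green.
The 6 still-open variables together cover exactly {grey, pink, purple, teal, white, yellow} — 6 values for 6 variables — and purple appears only in a₆'s list, so a₆ = purple.
The 5 still-open variables draw from only 5 values {grey, pink, teal, white, yellow}, so each is used; only a₂ can be pink, hence a₂ = pink.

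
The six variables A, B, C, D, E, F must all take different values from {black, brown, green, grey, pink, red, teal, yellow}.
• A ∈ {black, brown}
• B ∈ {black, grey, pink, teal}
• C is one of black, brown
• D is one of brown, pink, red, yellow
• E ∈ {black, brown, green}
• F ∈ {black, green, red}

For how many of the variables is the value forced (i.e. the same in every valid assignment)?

A and C between them cover only {black, brown} — a naked pair. Remove those values from B, D, E, F.
E must be green (only option left). Strike green from F.
F has just one choice, so F = red. Eliminate red elsewhere: D.
Determined: E=green, F=red. The other variables each still have more than one consistent value. That makes 2.

2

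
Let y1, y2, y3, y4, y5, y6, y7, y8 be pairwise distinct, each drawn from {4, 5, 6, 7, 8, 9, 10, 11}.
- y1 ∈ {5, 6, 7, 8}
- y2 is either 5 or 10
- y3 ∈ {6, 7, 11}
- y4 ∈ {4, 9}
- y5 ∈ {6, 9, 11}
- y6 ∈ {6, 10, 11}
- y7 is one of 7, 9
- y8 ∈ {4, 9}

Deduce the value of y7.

7

The 8 variables together cover exactly {4, 5, 6, 7, 8, 9, 10, 11} — 8 values for 8 variables — and 8 appears only in y1's list, so y1 = 8.
The 7 still-open variables draw from only 7 values {4, 5, 6, 7, 9, 10, 11}, so each is used; only y2 can be 5, hence y2 = 5.
Among the 6 still-open variables, 10 fits only y6 (and all 6 values in {4, 6, 7, 9, 10, 11} must be used), so y6 = 10.
y4 and y8 share exactly the 2 values {4, 9}; by pigeonhole those values go to them, so strike 4, 9 from y5, y7.
So y7 = 7.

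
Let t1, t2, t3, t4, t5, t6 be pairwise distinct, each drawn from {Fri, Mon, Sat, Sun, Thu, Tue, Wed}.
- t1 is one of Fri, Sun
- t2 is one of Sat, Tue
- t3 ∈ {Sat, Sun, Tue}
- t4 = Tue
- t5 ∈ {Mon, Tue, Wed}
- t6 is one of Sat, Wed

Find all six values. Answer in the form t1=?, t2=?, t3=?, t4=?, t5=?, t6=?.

t4's domain is down to {Tue}, so t4 = Tue. Remove Tue from t2, t3, t5.
t2's domain is down to {Sat}, so t2 = Sat. Eliminate Sat elsewhere: t3, t6.
That leaves t3 = Sun. So t1 can't be Sun.
t6 must be Wed (only option left). Remove Wed from t5.
That leaves t1 = Fri.
t5 has just one choice, so t5 = Mon.

t1=Fri, t2=Sat, t3=Sun, t4=Tue, t5=Mon, t6=Wed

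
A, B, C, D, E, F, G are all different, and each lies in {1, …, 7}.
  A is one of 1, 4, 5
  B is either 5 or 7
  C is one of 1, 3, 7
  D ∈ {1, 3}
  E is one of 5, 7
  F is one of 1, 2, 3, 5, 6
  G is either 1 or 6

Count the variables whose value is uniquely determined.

Among the 7 variables, 2 fits only F (and all 7 values in {1, 2, 3, 4, 5, 6, 7} must be used), so F = 2.
The 6 still-open variables draw from only 6 values {1, 3, 4, 5, 6, 7}, so each is used; only A can be 4, hence A = 4.
The 5 still-open variables draw from only 5 values {1, 3, 5, 6, 7}, so each is used; only G can be 6, hence G = 6.
B and E share exactly the 2 values {5, 7}; by pigeonhole those values go to them, so strike 5, 7 from C.
Determined: A=4, F=2, G=6. The other variables each still have more than one consistent value. That makes 3.

3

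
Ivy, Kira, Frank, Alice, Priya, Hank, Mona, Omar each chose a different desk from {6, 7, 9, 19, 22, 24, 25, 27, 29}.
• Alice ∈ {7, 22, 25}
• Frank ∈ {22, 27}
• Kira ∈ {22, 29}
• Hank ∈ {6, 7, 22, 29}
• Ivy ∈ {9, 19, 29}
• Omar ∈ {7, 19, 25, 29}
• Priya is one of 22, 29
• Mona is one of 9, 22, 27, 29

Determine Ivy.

19

Among the 8 variables, 6 fits only Hank (and all 8 values in {6, 7, 9, 19, 22, 25, 27, 29} must be used), so Hank = 6.
Kira and Priya share exactly the 2 values {22, 29}; by pigeonhole those values go to them, so strike 22, 29 from Ivy, Frank, Alice, Mona, Omar.
Frank has just one choice, so Frank = 27. So Mona can't be 27.
Mona must be 9 (only option left). Strike 9 from Ivy.
So Ivy = 19.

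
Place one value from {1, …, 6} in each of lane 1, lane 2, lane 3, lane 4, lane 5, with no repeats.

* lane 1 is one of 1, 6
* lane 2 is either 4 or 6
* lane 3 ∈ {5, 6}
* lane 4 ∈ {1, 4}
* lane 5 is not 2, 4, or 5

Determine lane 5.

The 5 variables together cover exactly {1, 3, 4, 5, 6} — 5 values for 5 variables — and 3 appears only in lane 5's list, so lane 5 = 3.

3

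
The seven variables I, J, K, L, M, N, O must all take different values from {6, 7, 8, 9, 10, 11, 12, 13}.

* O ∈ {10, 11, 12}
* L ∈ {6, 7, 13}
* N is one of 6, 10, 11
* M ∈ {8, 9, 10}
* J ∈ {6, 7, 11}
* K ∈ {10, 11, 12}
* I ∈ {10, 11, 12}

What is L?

13

I, K, O share exactly the 3 values {10, 11, 12}; by pigeonhole those values go to them, so strike 10, 11, 12 from J, M, N.
N has just one choice, so N = 6. Eliminate 6 elsewhere: J, L.
J must be 7 (only option left). Strike 7 from L.
So L = 13.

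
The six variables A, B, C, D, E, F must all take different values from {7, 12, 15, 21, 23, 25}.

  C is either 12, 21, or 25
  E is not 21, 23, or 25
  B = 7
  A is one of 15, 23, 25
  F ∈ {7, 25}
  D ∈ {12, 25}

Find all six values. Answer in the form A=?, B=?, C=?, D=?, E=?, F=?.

B's domain is down to {7}, so B = 7. Eliminate 7 elsewhere: E, F.
F's domain is down to {25}, so F = 25. So A, C, D can't be 25.
D's domain is down to {12}, so D = 12. Strike 12 from C, E.
E must be 15 (only option left). Eliminate 15 elsewhere: A.
That leaves A = 23.
C must be 21 (only option left).

A=23, B=7, C=21, D=12, E=15, F=25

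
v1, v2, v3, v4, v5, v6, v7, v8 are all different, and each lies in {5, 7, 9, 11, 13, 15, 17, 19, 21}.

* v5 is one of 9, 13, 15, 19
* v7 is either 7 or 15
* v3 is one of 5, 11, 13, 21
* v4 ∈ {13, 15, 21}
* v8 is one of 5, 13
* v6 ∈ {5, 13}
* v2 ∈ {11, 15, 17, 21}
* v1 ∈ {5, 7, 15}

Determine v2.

v6 and v8 between them cover only {5, 13} — a naked pair. Remove those values from v1, v3, v4, v5.
The 2 variables v1 and v7 are confined to {7, 15}, which locks those values in; drop them from v2, v4, v5.
v4 must be 21 (only option left). Eliminate 21 elsewhere: v2, v3.
v3's domain is down to {11}, so v3 = 11. Remove 11 from v2.
So v2 = 17.

17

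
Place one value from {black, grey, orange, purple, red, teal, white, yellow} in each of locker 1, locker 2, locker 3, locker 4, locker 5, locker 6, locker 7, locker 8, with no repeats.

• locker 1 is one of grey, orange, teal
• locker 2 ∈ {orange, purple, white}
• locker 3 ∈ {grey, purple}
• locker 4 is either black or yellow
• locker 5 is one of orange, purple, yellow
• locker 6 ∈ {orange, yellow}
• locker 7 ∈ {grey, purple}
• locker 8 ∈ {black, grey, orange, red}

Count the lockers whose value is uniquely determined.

4

The 8 variables draw from only 8 values {black, grey, orange, purple, red, teal, white, yellow}, so each is used; only locker 8 can be red, hence locker 8 = red.
Among the 7 still-open variables, black fits only locker 4 (and all 7 values in {black, grey, orange, purple, teal, white, yellow} must be used), so locker 4 = black.
The 6 still-open variables draw from only 6 values {grey, orange, purple, teal, white, yellow}, so each is used; only locker 1 can be teal, hence locker 1 = teal.
The 5 still-open variables draw from only 5 values {grey, orange, purple, white, yellow}, so each is used; only locker 2 can be white, hence locker 2 = white.
locker 3 and locker 7 share exactly the 2 values {grey, purple}; by pigeonhole those values go to them, so strike grey, purple from locker 5.
Determined: locker 1=teal, locker 2=white, locker 4=black, locker 8=red. The other lockers each still have more than one consistent value. That makes 4.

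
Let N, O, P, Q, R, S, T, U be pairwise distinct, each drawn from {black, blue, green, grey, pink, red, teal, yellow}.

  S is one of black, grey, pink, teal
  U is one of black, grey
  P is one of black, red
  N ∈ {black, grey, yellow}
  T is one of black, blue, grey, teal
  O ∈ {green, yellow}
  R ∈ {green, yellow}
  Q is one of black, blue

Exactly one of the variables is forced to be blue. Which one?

Q

Among the 8 variables, pink fits only S (and all 8 values in {black, blue, green, grey, pink, red, teal, yellow} must be used), so S = pink.
The 7 still-open variables draw from only 7 values {black, blue, green, grey, red, teal, yellow}, so each is used; only P can be red, hence P = red.
The 6 still-open variables draw from only 6 values {black, blue, green, grey, teal, yellow}, so each is used; only T can be teal, hence T = teal.
The 5 still-open variables draw from only 5 values {black, blue, green, grey, yellow}, so each is used; only Q can be blue, hence Q = blue.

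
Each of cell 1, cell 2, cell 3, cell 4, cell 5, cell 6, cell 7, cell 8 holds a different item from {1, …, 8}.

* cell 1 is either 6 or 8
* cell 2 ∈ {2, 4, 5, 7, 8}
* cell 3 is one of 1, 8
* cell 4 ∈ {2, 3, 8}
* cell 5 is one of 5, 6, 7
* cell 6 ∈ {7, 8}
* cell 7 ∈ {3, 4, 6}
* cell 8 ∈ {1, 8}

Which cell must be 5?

cell 3 and cell 8 share exactly the 2 values {1, 8}; by pigeonhole those values go to them, so strike 1, 8 from cell 1, cell 2, cell 4, cell 6.
cell 1 must be 6 (only option left). Remove 6 from cell 5, cell 7.
cell 6 must be 7 (only option left). So cell 2, cell 5 can't be 7.

cell 5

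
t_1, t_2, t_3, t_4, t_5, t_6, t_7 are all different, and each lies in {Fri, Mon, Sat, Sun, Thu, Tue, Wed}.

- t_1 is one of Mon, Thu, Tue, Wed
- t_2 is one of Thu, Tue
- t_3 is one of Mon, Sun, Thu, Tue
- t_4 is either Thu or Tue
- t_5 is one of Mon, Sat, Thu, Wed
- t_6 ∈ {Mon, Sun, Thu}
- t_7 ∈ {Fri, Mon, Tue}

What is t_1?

The 7 variables draw from only 7 values {Fri, Mon, Sat, Sun, Thu, Tue, Wed}, so each is used; only t_7 can be Fri, hence t_7 = Fri.
The 6 still-open variables draw from only 6 values {Mon, Sat, Sun, Thu, Tue, Wed}, so each is used; only t_5 can be Sat, hence t_5 = Sat.
The 5 still-open variables draw from only 5 values {Mon, Sun, Thu, Tue, Wed}, so each is used; only t_1 can be Wed, hence t_1 = Wed.

Wed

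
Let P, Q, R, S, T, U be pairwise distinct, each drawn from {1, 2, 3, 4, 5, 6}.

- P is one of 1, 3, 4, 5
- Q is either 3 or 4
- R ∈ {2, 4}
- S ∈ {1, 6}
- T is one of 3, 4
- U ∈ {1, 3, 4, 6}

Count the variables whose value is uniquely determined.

2

The 6 variables together cover exactly {1, 2, 3, 4, 5, 6} — 6 values for 6 variables — and 2 appears only in R's list, so R = 2.
The 5 still-open variables together cover exactly {1, 3, 4, 5, 6} — 5 values for 5 variables — and 5 appears only in P's list, so P = 5.
Q and T share exactly the 2 values {3, 4}; by pigeonhole those values go to them, so strike 3, 4 from U.
Determined: P=5, R=2. The other variables each still have more than one consistent value. That makes 2.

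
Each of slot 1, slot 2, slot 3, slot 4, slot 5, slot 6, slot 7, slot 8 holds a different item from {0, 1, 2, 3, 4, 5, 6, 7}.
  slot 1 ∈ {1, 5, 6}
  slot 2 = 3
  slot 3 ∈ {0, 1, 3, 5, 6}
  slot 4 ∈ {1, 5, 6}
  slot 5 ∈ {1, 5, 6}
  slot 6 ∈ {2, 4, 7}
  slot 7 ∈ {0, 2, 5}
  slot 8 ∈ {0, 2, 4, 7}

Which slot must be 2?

slot 2 has just one choice, so slot 2 = 3. So slot 3 can't be 3.
slot 1, slot 4, slot 5 between them cover only {1, 5, 6} — a naked triple. Remove those values from slot 3, slot 7.
slot 3 must be 0 (only option left). Strike 0 from slot 7, slot 8.
So 2 goes to slot 7.

slot 7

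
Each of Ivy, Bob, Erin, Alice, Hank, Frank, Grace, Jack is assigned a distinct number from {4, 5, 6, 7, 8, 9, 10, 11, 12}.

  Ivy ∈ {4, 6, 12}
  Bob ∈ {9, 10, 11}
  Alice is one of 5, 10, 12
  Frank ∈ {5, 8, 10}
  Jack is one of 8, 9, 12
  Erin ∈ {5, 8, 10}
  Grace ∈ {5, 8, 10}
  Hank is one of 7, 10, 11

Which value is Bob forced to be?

11

Erin, Frank, Grace between them cover only {5, 8, 10} — a naked triple. Remove those values from Bob, Alice, Hank, Jack.
Alice must be 12 (only option left). Eliminate 12 elsewhere: Ivy, Jack.
Jack must be 9 (only option left). Remove 9 from Bob.
So Bob = 11.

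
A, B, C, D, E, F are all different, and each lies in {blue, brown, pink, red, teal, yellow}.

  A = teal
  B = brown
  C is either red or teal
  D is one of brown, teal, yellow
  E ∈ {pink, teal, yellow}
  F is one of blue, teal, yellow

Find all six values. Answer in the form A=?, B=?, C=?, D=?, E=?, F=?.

A=teal, B=brown, C=red, D=yellow, E=pink, F=blue

A's domain is down to {teal}, so A = teal. Strike teal from C, D, E, F.
B has just one choice, so B = brown. Strike brown from D.
C has just one choice, so C = red.
That leaves D = yellow. Eliminate yellow elsewhere: E, F.
E has just one choice, so E = pink.
F's domain is down to {blue}, so F = blue.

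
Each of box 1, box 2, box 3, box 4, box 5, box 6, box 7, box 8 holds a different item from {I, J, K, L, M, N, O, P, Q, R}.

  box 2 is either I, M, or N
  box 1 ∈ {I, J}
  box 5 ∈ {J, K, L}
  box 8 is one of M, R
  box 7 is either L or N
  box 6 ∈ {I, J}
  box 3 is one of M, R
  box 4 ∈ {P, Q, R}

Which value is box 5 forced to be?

K

box 1 and box 6 between them cover only {I, J} — a naked pair. Remove those values from box 2, box 5.
box 3 and box 8 share exactly the 2 values {M, R}; by pigeonhole those values go to them, so strike M, R from box 2, box 4.
box 2 must be N (only option left). Remove N from box 7.
That leaves box 7 = L. Strike L from box 5.
So box 5 = K.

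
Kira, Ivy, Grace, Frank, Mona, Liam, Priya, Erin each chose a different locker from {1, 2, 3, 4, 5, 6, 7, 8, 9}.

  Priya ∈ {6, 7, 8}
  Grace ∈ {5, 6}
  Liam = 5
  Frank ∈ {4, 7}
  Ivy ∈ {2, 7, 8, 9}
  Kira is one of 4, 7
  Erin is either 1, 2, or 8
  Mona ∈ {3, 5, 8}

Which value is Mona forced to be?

3

Liam has just one choice, so Liam = 5. So Grace, Mona can't be 5.
Grace must be 6 (only option left). So Priya can't be 6.
The 2 variables Kira and Frank are confined to {4, 7}, which locks those values in; drop them from Ivy, Priya.
Priya has just one choice, so Priya = 8. So Ivy, Mona, Erin can't be 8.
So Mona = 3.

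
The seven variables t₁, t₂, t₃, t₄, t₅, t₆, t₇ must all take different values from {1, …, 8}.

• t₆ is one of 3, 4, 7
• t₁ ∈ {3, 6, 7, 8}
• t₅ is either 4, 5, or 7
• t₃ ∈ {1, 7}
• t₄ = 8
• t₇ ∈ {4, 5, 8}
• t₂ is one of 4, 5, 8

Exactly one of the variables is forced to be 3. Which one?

t₆

t₄ must be 8 (only option left). Eliminate 8 elsewhere: t₁, t₂, t₇.
The 6 still-open variables draw from only 6 values {1, 3, 4, 5, 6, 7}, so each is used; only t₃ can be 1, hence t₃ = 1.
Among the 5 still-open variables, 6 fits only t₁ (and all 5 values in {3, 4, 5, 6, 7} must be used), so t₁ = 6.
The 4 still-open variables together cover exactly {3, 4, 5, 7} — 4 values for 4 variables — and 3 appears only in t₆'s list, so t₆ = 3.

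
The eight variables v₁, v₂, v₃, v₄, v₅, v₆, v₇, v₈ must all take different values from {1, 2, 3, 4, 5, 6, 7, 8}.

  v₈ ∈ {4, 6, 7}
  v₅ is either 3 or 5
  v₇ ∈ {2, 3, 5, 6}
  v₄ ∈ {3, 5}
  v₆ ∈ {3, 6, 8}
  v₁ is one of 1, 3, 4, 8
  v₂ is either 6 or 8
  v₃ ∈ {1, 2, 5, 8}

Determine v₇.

The 8 variables together cover exactly {1, 2, 3, 4, 5, 6, 7, 8} — 8 values for 8 variables — and 7 appears only in v₈'s list, so v₈ = 7.
Among the 7 still-open variables, 4 fits only v₁ (and all 7 values in {1, 2, 3, 4, 5, 6, 8} must be used), so v₁ = 4.
The 6 still-open variables draw from only 6 values {1, 2, 3, 5, 6, 8}, so each is used; only v₃ can be 1, hence v₃ = 1.
Among the 5 still-open variables, 2 fits only v₇ (and all 5 values in {2, 3, 5, 6, 8} must be used), so v₇ = 2.

2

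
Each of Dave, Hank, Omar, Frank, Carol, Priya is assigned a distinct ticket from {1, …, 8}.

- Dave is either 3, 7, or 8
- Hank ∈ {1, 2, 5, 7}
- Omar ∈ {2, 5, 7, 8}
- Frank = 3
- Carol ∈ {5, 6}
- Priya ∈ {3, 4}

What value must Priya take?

4

Frank must be 3 (only option left). Remove 3 from Dave, Priya.
So Priya = 4.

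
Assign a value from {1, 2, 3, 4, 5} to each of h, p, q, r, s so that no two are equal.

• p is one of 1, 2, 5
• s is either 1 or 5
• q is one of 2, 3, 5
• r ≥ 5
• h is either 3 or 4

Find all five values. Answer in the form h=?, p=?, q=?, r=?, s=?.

r has just one choice, so r = 5. Strike 5 from p, q, s.
s has just one choice, so s = 1. Eliminate 1 elsewhere: p.
p must be 2 (only option left). Remove 2 from q.
q has just one choice, so q = 3. So h can't be 3.
That leaves h = 4.

h=4, p=2, q=3, r=5, s=1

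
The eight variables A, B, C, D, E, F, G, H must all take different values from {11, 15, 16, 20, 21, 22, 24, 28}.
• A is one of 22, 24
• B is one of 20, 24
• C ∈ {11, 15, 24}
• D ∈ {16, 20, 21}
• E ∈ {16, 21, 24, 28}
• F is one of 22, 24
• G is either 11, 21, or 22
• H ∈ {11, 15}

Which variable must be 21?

The 8 variables together cover exactly {11, 15, 16, 20, 21, 22, 24, 28} — 8 values for 8 variables — and 28 appears only in E's list, so E = 28.
Among the 7 still-open variables, 16 fits only D (and all 7 values in {11, 15, 16, 20, 21, 22, 24} must be used), so D = 16.
The 6 still-open variables together cover exactly {11, 15, 20, 21, 22, 24} — 6 values for 6 variables — and 20 appears only in B's list, so B = 20.
Among the 5 still-open variables, 21 fits only G (and all 5 values in {11, 15, 21, 22, 24} must be used), so G = 21.

G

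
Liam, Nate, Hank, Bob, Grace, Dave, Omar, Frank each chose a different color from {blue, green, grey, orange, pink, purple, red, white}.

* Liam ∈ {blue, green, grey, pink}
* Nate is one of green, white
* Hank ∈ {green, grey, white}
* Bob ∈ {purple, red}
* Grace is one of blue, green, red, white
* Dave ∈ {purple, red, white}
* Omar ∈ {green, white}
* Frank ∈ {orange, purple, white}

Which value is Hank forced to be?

The 8 variables together cover exactly {blue, green, grey, orange, pink, purple, red, white} — 8 values for 8 variables — and orange appears only in Frank's list, so Frank = orange.
Among the 7 still-open variables, pink fits only Liam (and all 7 values in {blue, green, grey, pink, purple, red, white} must be used), so Liam = pink.
The 6 still-open variables together cover exactly {blue, green, grey, purple, red, white} — 6 values for 6 variables — and blue appears only in Grace's list, so Grace = blue.
The 5 still-open variables draw from only 5 values {green, grey, purple, red, white}, so each is used; only Hank can be grey, hence Hank = grey.

grey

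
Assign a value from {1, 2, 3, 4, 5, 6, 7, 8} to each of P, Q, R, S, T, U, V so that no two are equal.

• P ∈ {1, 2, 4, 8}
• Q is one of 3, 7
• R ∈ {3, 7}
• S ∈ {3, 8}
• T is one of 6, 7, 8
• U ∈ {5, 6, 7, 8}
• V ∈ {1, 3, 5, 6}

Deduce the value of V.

Q and R share exactly the 2 values {3, 7}; by pigeonhole those values go to them, so strike 3, 7 from S, T, U, V.
S must be 8 (only option left). Strike 8 from P, T, U.
That leaves T = 6. Eliminate 6 elsewhere: U, V.
That leaves U = 5. Eliminate 5 elsewhere: V.
So V = 1.

1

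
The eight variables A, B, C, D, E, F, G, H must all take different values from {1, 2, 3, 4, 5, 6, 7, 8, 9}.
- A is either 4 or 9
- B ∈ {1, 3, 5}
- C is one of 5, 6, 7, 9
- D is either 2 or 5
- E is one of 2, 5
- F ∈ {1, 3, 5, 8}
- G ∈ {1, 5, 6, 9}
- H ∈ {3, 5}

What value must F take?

8

The 2 variables D and E are confined to {2, 5}, which locks those values in; drop them from B, C, F, G, H.
H's domain is down to {3}, so H = 3. Eliminate 3 elsewhere: B, F.
B's domain is down to {1}, so B = 1. Remove 1 from F, G.
So F = 8.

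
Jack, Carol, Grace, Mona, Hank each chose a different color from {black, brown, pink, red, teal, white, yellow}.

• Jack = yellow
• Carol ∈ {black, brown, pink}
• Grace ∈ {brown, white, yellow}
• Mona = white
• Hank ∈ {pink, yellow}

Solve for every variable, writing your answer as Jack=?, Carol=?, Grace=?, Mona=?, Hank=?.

Jack=yellow, Carol=black, Grace=brown, Mona=white, Hank=pink

Jack must be yellow (only option left). So Grace, Hank can't be yellow.
That leaves Mona = white. Strike white from Grace.
Hank has just one choice, so Hank = pink. Strike pink from Carol.
Grace must be brown (only option left). Strike brown from Carol.
Carol must be black (only option left).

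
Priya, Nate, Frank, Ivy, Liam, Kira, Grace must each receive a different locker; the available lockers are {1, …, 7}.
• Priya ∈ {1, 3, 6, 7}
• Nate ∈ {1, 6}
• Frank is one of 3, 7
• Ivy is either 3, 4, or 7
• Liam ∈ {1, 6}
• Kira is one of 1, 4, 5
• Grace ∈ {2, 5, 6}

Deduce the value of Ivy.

4

Among the 7 variables, 2 fits only Grace (and all 7 values in {1, 2, 3, 4, 5, 6, 7} must be used), so Grace = 2.
The 6 still-open variables together cover exactly {1, 3, 4, 5, 6, 7} — 6 values for 6 variables — and 5 appears only in Kira's list, so Kira = 5.
The 5 still-open variables together cover exactly {1, 3, 4, 6, 7} — 5 values for 5 variables — and 4 appears only in Ivy's list, so Ivy = 4.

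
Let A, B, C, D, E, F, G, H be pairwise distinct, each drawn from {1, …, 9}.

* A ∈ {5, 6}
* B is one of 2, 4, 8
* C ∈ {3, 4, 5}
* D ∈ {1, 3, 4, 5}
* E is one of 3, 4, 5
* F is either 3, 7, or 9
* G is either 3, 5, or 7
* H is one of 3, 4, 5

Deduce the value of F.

C, E, H between them cover only {3, 4, 5} — a naked triple. Remove those values from A, B, D, F, G.
A must be 6 (only option left).
D has just one choice, so D = 1.
G must be 7 (only option left). Remove 7 from F.
So F = 9.

9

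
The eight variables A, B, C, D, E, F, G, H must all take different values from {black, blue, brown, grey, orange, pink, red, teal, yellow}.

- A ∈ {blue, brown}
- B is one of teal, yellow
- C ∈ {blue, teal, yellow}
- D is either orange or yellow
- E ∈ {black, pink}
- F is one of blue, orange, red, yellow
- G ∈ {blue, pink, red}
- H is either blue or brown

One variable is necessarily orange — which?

Among the 8 variables, black fits only E (and all 8 values in {black, blue, brown, orange, pink, red, teal, yellow} must be used), so E = black.
The 7 still-open variables draw from only 7 values {blue, brown, orange, pink, red, teal, yellow}, so each is used; only G can be pink, hence G = pink.
The 6 still-open variables together cover exactly {blue, brown, orange, red, teal, yellow} — 6 values for 6 variables — and red appears only in F's list, so F = red.
Among the 5 still-open variables, orange fits only D (and all 5 values in {blue, brown, orange, teal, yellow} must be used), so D = orange.

D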